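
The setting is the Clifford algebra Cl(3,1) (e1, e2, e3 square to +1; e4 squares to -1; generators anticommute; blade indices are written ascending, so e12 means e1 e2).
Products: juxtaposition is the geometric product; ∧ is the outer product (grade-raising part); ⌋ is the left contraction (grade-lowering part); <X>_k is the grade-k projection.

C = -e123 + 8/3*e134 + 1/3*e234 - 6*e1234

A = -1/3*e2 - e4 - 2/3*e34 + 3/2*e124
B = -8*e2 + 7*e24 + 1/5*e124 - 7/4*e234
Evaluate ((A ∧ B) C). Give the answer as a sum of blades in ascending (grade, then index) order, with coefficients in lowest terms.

step 1: -8*e24 + 16/3*e234
step 2: 16/9 + 32*e1 + 8/3*e3 - 128/9*e12 - 48*e13 - 16/3*e14 - 64/3*e123 + 8*e134
Answer: 16/9 + 32*e1 + 8/3*e3 - 128/9*e12 - 48*e13 - 16/3*e14 - 64/3*e123 + 8*e134


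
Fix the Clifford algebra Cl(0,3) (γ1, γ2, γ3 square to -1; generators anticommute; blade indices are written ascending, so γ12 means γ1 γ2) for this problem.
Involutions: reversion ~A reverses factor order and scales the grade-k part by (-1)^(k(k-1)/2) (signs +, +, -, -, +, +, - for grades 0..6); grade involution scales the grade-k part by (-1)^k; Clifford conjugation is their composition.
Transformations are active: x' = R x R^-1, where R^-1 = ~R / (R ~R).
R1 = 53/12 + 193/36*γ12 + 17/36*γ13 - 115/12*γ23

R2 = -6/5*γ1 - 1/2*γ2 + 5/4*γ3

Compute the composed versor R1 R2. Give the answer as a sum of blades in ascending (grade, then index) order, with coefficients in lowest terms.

Distribute over the terms of R2 (each basis-blade product reordered to ascending indices, repeated generators contracted through their squares):
R1 (-6/5*γ1) = -53/10*γ1 - 193/30*γ2 - 17/30*γ3 + 23/2*γ123
R1 (-1/2*γ2) = 193/72*γ1 - 53/24*γ2 + 115/24*γ3 + 17/72*γ123
R1 (5/4*γ3) = -85/144*γ1 + 575/48*γ2 + 265/48*γ3 + 965/144*γ123
Summing the partial products and collecting blades:
Answer: -2311/720*γ1 + 267/80*γ2 + 2339/240*γ3 + 295/16*γ123


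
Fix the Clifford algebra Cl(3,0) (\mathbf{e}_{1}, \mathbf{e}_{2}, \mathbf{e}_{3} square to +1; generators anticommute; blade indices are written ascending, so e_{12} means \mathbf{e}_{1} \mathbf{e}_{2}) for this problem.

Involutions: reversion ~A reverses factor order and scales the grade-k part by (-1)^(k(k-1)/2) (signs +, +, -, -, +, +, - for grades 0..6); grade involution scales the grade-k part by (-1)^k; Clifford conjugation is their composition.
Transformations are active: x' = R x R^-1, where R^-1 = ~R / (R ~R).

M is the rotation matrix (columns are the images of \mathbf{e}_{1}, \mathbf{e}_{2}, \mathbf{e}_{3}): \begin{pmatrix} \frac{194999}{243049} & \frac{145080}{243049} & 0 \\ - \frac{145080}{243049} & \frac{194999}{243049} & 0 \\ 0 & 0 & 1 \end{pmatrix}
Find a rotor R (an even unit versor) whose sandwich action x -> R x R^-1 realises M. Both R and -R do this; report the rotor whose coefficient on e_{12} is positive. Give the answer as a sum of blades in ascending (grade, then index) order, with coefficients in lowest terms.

Method: write R = a + b12*e_{12} + b13*e_{13} + b23*e_{23} with a^2 + b12^2 + b13^2 + b23^2 = 1 (so R^-1 = ~R). Expanding the columns R e_j ~R gives tr M = 4a^2 - 1 and, from the antisymmetric part, M21 - M12 = -4a*b12, M13 - M31 = 4a*b13, M32 - M23 = -4a*b23.
Here tr M = \frac{633047}{243049}, so a^2 = (1 + tr M)/4 = \frac{219024}{243049} and a = ±\frac{468}{493}. Taking a = \frac{468}{493}: M21 - M12 = -\frac{290160}{243049}, M13 - M31 = 0, M32 - M23 = 0, giving b12 = \frac{155}{493}, b13 = 0, b23 = 0, i.e. R = \frac{468}{493} + \frac{155}{493} e_{12}.
Its e_{12} coefficient is already positive.
Answer: \frac{468}{493} + \frac{155}{493} e_{12}. Why the constraint matters: R and -R act identically through the sandwich — M has trace \frac{633047}{243049} either way — so only the sign condition on e_{12} picks one of the two preimages.


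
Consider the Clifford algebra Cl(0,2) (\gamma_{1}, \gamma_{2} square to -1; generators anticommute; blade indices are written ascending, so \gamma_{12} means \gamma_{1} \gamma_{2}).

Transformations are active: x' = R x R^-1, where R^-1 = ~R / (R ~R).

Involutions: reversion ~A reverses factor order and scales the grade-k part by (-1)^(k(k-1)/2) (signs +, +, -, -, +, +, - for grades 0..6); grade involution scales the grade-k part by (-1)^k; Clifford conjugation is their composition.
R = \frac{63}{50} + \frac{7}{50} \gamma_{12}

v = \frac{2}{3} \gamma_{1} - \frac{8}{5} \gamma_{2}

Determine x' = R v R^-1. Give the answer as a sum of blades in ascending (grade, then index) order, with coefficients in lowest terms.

~R = \frac{63}{50} - \frac{7}{50} \gamma_{12}, and R ~R = \frac{2009}{1250}, so R^-1 = ~R / (\frac{2009}{1250}).
R v = \frac{133}{125} \gamma_{1} - \frac{721}{375} \gamma_{2}
Answer: \frac{616}{615} \gamma_{1} - \frac{58}{41} \gamma_{2}


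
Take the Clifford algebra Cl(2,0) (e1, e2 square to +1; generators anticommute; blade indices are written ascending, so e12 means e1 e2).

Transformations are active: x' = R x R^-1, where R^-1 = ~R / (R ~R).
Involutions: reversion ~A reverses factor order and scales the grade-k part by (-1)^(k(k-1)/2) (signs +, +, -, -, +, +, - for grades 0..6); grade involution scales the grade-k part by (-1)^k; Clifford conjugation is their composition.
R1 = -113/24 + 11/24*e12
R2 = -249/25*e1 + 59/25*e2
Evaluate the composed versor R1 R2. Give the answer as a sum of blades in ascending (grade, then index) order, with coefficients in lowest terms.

Distribute over the terms of R1 (each basis-blade product reordered to ascending indices, repeated generators contracted through their squares):
(-113/24) R2 = 9379/200*e1 - 6667/600*e2
(11/24*e12) R2 = 649/600*e1 + 913/200*e2
Summing the partial products and collecting blades:
Answer: 14393/300*e1 - 491/75*e2


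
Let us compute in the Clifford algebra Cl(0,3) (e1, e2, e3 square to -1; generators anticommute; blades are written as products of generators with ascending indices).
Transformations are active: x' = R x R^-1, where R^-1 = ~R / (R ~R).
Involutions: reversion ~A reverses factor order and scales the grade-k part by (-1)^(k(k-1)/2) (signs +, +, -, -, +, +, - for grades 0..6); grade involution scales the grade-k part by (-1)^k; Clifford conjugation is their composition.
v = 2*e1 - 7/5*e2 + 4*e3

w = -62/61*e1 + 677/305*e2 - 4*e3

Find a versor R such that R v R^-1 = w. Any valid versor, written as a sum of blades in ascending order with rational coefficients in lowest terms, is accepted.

Why this works: both vectors square to -549/25, so q(v) = q(w) and R = v + w = 60/61*e1 + 50/61*e2 carries v to w — its own direction survives, the complement (v - w)/2 flips.
Answer: 60/61*e1 + 50/61*e2


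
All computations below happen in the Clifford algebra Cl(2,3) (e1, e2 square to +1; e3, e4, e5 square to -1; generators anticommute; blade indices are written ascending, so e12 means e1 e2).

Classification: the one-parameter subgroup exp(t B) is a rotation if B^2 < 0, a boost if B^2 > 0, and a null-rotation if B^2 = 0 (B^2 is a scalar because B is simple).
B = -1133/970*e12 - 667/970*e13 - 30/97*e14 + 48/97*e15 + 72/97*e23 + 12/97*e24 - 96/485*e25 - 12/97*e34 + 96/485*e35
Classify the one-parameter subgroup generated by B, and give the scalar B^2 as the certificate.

B^2 term by term: the squares give (-1133/970)^2*(e12)^2 + (-667/970)^2*(e13)^2 + (-30/97)^2*(e14)^2 + (48/97)^2*(e15)^2 + (72/97)^2*(e23)^2 + (12/97)^2*(e24)^2 + (-96/485)^2*(e25)^2 + (-12/97)^2*(e34)^2 + (96/485)^2*(e35)^2 = 1283689/940900*(-1) + 444889/940900*(+1) + 900/9409*(+1) + 2304/9409*(+1) + 5184/9409*(+1) + 144/9409*(+1) + 9216/235225*(+1) + 144/9409*(-1) + 9216/235225*(-1) = 0 (each basis 2-blade squares to minus the product of its generators' squares); cross terms between blades sharing an index anticommute and cancel; the commuting (index-disjoint) pairs give grade-4 terms 2*c*c'*(blade product), which cancel blade by blade — e1234: 13596/47045 + 8004/47045 - 4320/9409 = 0; e1235: -108768/235225 - 64032/235225 + 6912/9409 = 0; e1245: -1152/9409 + 1152/9409 = 0; e1345: 1152/9409 - 1152/9409 = 0; e2345: -2304/47045 + 2304/47045 = 0 — confirming B is simple. So B^2 = 0.
Answer: null-rotation, certificate B^2 = 0. Check the certificate: B^2 = 0, and that sign is decisive whatever form B takes.


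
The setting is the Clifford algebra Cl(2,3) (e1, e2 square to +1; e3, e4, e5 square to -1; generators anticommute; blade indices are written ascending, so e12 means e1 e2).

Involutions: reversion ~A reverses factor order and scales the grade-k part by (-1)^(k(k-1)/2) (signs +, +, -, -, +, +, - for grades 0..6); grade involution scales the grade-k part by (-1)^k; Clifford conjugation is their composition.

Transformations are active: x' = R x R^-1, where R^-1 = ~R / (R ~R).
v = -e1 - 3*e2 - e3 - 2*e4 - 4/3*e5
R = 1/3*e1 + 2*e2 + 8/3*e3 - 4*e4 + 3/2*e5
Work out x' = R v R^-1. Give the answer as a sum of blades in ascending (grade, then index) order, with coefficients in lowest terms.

~R = 1/3*e1 + 2*e2 + 8/3*e3 - 4*e4 + 3/2*e5, and R ~R = -85/4, so R^-1 = ~R / (-85/4).
R v = -29/3 + e12 + 7/3*e13 - 14/3*e14 + 19/18*e15 + 6*e23 - 16*e24 + 11/6*e25 - 28/3*e34 - 37/18*e35 + 25/3*e45
Answer: 997/765*e1 + 1229/255*e2 + 2621/765*e3 - 418/255*e4 + 688/255*e5


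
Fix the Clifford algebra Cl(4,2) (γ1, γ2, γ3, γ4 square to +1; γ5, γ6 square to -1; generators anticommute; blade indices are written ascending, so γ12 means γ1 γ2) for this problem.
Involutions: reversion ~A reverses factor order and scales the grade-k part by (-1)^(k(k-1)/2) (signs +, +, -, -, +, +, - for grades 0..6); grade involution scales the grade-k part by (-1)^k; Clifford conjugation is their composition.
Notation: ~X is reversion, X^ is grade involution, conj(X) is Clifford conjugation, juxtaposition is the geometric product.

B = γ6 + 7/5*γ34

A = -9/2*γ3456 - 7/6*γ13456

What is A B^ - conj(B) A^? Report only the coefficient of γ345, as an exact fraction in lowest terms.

first term: 63/10*γ56 + 49/30*γ156 - 9/2*γ345 - 7/6*γ1345
second term: -63/10*γ56 + 49/30*γ156 + 9/2*γ345 + 7/6*γ1345
Answer: -9


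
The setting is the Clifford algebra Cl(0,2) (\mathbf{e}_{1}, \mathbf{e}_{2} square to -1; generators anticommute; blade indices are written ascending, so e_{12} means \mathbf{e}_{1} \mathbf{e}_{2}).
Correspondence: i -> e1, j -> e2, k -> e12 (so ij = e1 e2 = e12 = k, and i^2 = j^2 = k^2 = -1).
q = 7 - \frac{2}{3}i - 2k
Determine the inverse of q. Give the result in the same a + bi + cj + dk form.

In blades: q = 7 - \frac{2}{3} e_{1} - 2 e_{12}.
With qbar = 7 + \frac{2}{3} e_{1} + 2 e_{12} (scalar fixed, mapped units negated), q qbar = \frac{481}{9} (the sum of squared coefficients), so q^-1 = qbar / (\frac{481}{9}) = \frac{63}{481} + \frac{6}{481} e_{1} + \frac{18}{481} e_{12}; translating back:
Answer: \frac{63}{481} + \frac{6}{481}i + \frac{18}{481}k


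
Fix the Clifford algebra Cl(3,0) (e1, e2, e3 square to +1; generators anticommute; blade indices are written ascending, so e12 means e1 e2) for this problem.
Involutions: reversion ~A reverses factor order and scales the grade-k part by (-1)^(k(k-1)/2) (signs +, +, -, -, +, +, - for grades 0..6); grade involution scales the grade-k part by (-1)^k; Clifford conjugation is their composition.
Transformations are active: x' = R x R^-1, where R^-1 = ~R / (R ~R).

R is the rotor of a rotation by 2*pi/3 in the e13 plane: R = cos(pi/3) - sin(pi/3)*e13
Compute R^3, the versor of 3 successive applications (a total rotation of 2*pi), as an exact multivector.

Half-angle bookkeeping: 3 applications in e13 add up to rotor phase 3*pi/3 = pi, so R^3 = cos(pi) - sin(pi)*e13.
cos(pi) = -1 and sin(pi) = 0, so R^3 = -1. The total rotation 2*pi is 1 full turn, so every vector returns to itself, yet the rotor is -1, on the OTHER sheet of the double cover (an odd number of 2*pi turns).
Answer: -1


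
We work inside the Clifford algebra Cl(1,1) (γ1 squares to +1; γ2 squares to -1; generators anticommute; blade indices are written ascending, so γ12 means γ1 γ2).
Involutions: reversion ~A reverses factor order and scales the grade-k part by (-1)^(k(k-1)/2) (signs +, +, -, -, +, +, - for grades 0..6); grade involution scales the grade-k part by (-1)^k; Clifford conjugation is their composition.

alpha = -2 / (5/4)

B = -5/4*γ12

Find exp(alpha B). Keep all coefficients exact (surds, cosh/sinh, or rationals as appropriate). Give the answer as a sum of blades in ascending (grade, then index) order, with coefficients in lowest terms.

B^2 = (-5/4)^2*(γ12)^2 = 25/16*(+1) = 25/16 (a basis 2-blade squares to minus the product of its generators' squares).
B^2 = 25/16 — the positive square puts this in the hyperbolic regime; l = 5/4, alpha*l = -2, so exp(alpha B) = cosh(-2) + (sinh(-2)/(5/4))*B = cosh(2) + (-4*sinh(2)/5)*B.
Answer: cosh(2) + sinh(2)*γ12


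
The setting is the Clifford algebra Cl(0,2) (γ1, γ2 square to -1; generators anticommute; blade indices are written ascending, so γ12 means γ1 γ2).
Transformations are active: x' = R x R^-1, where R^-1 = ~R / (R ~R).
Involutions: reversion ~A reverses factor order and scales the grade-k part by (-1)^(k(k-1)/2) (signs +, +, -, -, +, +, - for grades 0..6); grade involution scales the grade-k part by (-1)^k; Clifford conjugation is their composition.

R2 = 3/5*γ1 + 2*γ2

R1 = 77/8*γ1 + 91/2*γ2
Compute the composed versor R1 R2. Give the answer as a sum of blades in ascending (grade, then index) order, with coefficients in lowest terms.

Distribute over the terms of R1 (each basis-blade product reordered to ascending indices, repeated generators contracted through their squares):
(77/8*γ1) R2 = -231/40 + 77/4*γ12
(91/2*γ2) R2 = -91 - 273/10*γ12
Summing the partial products and collecting blades:
Answer: -3871/40 - 161/20*γ12


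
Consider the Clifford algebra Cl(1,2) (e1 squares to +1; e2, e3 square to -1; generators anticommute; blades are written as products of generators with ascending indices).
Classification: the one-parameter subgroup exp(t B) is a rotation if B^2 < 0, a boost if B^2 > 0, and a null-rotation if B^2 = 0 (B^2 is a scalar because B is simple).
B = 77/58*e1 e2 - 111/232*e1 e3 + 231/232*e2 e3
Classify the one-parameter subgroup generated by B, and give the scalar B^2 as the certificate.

B^2 term by term: the squares give (77/58)^2*(e1 e2)^2 + (-111/232)^2*(e1 e3)^2 + (231/232)^2*(e2 e3)^2 = 5929/3364*(+1) + 12321/53824*(+1) + 53361/53824*(-1) = 1 (each basis 2-blade squares to minus the product of its generators' squares); cross terms between blades sharing an index anticommute and cancel. So B^2 = 1.
Answer: boost, certificate B^2 = 1. Note: conjugating B changes its blade decomposition but never the scalar B^2 = 1, whose sign settles the classification.


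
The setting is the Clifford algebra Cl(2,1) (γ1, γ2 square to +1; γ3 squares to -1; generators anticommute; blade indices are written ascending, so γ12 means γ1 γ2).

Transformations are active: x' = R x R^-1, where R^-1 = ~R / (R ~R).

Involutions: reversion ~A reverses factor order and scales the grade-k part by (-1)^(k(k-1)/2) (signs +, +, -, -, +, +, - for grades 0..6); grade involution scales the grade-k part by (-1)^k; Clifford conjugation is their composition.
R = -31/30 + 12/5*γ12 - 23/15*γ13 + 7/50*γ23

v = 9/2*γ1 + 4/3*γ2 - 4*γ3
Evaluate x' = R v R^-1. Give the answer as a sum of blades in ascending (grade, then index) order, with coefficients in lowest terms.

~R = -31/30 - 12/5*γ12 + 23/15*γ13 - 7/50*γ23, and R ~R = 8357/1875, so R^-1 = ~R / (8357/1875).
R v = -91/12*γ1 - 2614/225*γ2 + 1627/150*γ3 - 6233/900*γ123
Answer: -451/822*γ1 + 7249/822*γ2 - 6977/822*γ3


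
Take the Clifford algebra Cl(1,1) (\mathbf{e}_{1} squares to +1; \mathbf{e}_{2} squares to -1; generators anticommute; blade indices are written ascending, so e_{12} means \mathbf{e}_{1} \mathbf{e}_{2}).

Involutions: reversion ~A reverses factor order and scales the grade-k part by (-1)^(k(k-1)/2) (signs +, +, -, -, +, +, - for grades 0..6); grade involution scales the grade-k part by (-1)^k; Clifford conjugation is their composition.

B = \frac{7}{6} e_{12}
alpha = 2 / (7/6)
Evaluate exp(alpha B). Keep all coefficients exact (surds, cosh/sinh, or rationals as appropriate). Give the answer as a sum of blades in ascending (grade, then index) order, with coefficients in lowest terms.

B^2 = (\frac{7}{6})^2*(e_{12})^2 = \frac{49}{36}*(+1) = \frac{49}{36} (a basis 2-blade squares to minus the product of its generators' squares).
B^2 = \frac{49}{36} — the positive square puts this in the hyperbolic regime; l = \frac{7}{6}, alpha*l = 2, so exp(alpha B) = cosh(2) + (sinh(2)/(\frac{7}{6}))*B = \cosh{\left(2 \right)} + (\frac{6 \sinh{\left(2 \right)}}{7})*B.
Answer: \cosh{\left(2 \right)} + \sinh{\left(2 \right)} e_{12}


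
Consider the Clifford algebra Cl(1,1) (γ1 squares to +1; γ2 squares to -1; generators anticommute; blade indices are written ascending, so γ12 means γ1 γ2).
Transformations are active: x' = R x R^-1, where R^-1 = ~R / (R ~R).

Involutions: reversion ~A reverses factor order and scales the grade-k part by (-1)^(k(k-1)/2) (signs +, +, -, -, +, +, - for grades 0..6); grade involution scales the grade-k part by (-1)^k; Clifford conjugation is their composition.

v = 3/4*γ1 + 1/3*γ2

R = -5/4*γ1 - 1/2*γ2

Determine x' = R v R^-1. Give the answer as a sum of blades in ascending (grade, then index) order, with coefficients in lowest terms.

~R = -5/4*γ1 - 1/2*γ2, and R ~R = 21/16, so R^-1 = ~R / (21/16).
R v = -37/48 - 1/24*γ12
Answer: 181/252*γ1 + 16/63*γ2


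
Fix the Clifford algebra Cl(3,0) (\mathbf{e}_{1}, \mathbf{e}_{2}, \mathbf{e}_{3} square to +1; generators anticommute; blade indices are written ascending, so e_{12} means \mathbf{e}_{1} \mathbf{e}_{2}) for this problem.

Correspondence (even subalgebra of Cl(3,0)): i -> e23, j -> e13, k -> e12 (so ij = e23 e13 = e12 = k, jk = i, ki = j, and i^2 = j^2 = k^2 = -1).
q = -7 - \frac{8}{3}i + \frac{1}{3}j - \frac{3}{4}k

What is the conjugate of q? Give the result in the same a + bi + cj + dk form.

In blades: q = -7 - \frac{3}{4} e_{12} + \frac{1}{3} e_{13} - \frac{8}{3} e_{23}.
Quaternion conjugation is reversion on the even subalgebra: the scalar is fixed and every grade-2 blade flips sign, giving -7 + \frac{3}{4} e_{12} - \frac{1}{3} e_{13} + \frac{8}{3} e_{23}; translating back:
Answer: -7 + \frac{8}{3}i - \frac{1}{3}j + \frac{3}{4}k


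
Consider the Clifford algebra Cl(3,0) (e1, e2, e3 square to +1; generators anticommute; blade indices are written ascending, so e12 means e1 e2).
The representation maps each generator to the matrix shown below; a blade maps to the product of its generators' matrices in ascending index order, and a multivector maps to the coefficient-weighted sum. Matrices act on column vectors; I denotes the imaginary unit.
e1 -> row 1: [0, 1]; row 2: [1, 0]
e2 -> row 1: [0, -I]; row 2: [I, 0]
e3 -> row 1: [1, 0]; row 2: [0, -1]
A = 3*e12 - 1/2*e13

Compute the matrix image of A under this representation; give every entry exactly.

Bivector images (products of the table entries): rho(e12) = rho(e1)rho(e2) = row 1: [I, 0]; row 2: [0, -I]; rho(e13) = rho(e1)rho(e3) = row 1: [0, -1]; row 2: [1, 0].
M = (3)*rho(e12) + (-1/2)*rho(e13), summed entrywise:
Answer: row 1: [3*I, 1/2]; row 2: [-1/2, -3*I]


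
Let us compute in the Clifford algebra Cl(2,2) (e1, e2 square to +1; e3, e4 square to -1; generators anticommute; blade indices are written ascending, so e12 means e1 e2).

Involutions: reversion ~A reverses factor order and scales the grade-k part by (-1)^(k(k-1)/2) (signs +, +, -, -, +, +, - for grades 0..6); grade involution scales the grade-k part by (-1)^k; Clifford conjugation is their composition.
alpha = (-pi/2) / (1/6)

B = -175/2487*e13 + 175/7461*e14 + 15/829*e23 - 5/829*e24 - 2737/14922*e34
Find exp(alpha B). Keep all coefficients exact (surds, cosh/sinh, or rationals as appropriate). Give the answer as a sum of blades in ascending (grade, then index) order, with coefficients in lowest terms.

B^2 term by term: the squares give (-175/2487)^2*(e13)^2 + (175/7461)^2*(e14)^2 + (15/829)^2*(e23)^2 + (-5/829)^2*(e24)^2 + (-2737/14922)^2*(e34)^2 = 30625/6185169*(+1) + 30625/55666521*(+1) + 225/687241*(+1) + 25/687241*(+1) + 7491169/222666084*(-1) = -1/36 (each basis 2-blade squares to minus the product of its generators' squares); cross terms between blades sharing an index anticommute and cancel; the commuting (index-disjoint) pairs give grade-4 terms 2*c*c'*(blade product), which cancel blade by blade — e1234: -1750/2061723 + 1750/2061723 = 0 — confirming B is simple. So B^2 = -1/36.
B^2 = -1/36 — the series telescopes trigonometrically here: l = 1/6, alpha*l = -pi/2, so exp(alpha B) = cos(-pi/2) + (sin(-pi/2)/(1/6))*B = 0 + (-6)*B.
Answer: 350/829*e13 - 350/2487*e14 - 90/829*e23 + 30/829*e24 + 2737/2487*e34


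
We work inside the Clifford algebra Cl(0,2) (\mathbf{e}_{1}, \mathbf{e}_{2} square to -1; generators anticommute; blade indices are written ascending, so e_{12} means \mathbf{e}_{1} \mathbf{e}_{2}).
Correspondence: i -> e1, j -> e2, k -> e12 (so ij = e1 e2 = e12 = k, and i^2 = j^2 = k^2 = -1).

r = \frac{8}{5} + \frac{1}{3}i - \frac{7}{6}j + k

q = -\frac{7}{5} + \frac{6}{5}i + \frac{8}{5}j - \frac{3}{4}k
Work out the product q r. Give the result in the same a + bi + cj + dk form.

In blades: q = -\frac{7}{5} + \frac{6}{5} e_{1} + \frac{8}{5} e_{2} - \frac{3}{4} e_{12}, r = \frac{8}{5} + \frac{1}{3} e_{1} - \frac{7}{6} e_{2} + e_{12}.
Distribute q over r term by term (generator squares from the signature, products reordered to ascending indices): (-\frac{7}{5})*r = -\frac{56}{25} - \frac{7}{15} e_{1} + \frac{49}{30} e_{2} - \frac{7}{5} e_{12}; (\frac{6}{5} e_{1})*r = -\frac{2}{5} + \frac{48}{25} e_{1} - \frac{6}{5} e_{2} - \frac{7}{5} e_{12}; (\frac{8}{5} e_{2})*r = \frac{28}{15} + \frac{8}{5} e_{1} + \frac{64}{25} e_{2} - \frac{8}{15} e_{12}; (-\frac{3}{4} e_{12})*r = \frac{3}{4} - \frac{7}{8} e_{1} - \frac{1}{4} e_{2} - \frac{6}{5} e_{12}.
Sum: -\frac{7}{300} + \frac{1307}{600} e_{1} + \frac{823}{300} e_{2} - \frac{68}{15} e_{12}; translating back through the correspondence:
Answer: -\frac{7}{300} + \frac{1307}{600}i + \frac{823}{300}j - \frac{68}{15}k


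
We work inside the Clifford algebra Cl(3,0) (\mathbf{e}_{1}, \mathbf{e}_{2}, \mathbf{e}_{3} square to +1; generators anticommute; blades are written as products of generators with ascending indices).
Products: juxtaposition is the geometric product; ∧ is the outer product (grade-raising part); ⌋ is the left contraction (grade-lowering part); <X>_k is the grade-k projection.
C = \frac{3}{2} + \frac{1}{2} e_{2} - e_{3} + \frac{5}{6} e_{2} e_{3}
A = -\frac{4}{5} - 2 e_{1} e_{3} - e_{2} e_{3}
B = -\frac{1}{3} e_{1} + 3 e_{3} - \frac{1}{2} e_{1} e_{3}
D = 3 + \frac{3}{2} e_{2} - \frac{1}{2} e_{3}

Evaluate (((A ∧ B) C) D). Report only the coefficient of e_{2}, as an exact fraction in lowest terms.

step 1: \frac{4}{15} e_{1} - \frac{12}{5} e_{3} + \frac{2}{5} e_{1} e_{3} + \frac{1}{3} e_{1} e_{2} e_{3}
step 2: \frac{12}{5} - \frac{5}{18} e_{1} + 2 e_{2} - \frac{18}{5} e_{3} - \frac{8}{15} e_{1} e_{2} + \frac{1}{6} e_{1} e_{3} + \frac{6}{5} e_{2} e_{3} + \frac{47}{90} e_{1} e_{2} e_{3}
step 3: 12 - \frac{103}{60} e_{1} + 9 e_{2} - \frac{69}{5} e_{3} - \frac{41}{18} e_{1} e_{2} - \frac{13}{90} e_{1} e_{3} + 8 e_{2} e_{3} + \frac{19}{12} e_{1} e_{2} e_{3}
Answer: 9


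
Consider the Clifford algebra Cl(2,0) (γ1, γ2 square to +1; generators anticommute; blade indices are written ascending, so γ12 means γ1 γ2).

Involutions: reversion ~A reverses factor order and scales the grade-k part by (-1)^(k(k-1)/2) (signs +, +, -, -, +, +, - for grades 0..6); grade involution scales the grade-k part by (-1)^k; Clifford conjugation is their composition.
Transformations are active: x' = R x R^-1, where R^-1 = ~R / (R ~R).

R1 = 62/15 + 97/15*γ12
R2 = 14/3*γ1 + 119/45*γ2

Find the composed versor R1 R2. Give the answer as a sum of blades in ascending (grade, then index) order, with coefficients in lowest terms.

Distribute over the terms of R1 (each basis-blade product reordered to ascending indices, repeated generators contracted through their squares):
(62/15) R2 = 868/45*γ1 + 7378/675*γ2
(97/15*γ12) R2 = 11543/675*γ1 - 1358/45*γ2
Summing the partial products and collecting blades:
Answer: 24563/675*γ1 - 12992/675*γ2


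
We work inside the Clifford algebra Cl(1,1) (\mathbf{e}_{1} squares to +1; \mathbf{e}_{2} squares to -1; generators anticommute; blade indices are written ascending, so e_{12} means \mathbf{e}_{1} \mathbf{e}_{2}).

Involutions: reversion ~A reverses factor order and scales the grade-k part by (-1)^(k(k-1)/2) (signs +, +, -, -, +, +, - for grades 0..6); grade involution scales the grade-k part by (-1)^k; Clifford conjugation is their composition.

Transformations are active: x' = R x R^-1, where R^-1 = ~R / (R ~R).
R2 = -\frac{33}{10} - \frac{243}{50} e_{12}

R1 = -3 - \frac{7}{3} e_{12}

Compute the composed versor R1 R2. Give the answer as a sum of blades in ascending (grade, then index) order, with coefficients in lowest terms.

Distribute over the terms of R1 (each basis-blade product reordered to ascending indices, repeated generators contracted through their squares):
(-3) R2 = \frac{99}{10} + \frac{729}{50} e_{12}
(-\frac{7}{3} e_{12}) R2 = \frac{567}{50} + \frac{77}{10} e_{12}
Summing the partial products and collecting blades:
Answer: \frac{531}{25} + \frac{557}{25} e_{12}


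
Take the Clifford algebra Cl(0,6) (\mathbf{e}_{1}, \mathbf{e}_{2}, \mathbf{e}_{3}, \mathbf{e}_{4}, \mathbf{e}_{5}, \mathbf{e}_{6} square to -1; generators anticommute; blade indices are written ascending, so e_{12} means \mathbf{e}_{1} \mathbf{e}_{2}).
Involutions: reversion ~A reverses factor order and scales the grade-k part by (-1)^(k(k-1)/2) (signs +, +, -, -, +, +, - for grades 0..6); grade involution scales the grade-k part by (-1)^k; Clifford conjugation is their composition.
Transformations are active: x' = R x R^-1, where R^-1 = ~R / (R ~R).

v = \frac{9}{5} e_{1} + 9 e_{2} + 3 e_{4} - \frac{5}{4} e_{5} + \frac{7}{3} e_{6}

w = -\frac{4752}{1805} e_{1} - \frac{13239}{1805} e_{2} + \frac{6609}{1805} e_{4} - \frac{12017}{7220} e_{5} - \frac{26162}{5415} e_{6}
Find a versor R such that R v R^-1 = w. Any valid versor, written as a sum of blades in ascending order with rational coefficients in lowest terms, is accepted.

Here q(v) = q(w) = -\frac{360889}{3600}; the classical choice R = v + w = -\frac{1503}{1805} e_{1} + \frac{3006}{1805} e_{2} + \frac{12024}{1805} e_{4} - \frac{10521}{3610} e_{5} - \frac{4509}{1805} e_{6} then realises v -> w under the sandwich.
Answer: -\frac{1503}{1805} e_{1} + \frac{3006}{1805} e_{2} + \frac{12024}{1805} e_{4} - \frac{10521}{3610} e_{5} - \frac{4509}{1805} e_{6}


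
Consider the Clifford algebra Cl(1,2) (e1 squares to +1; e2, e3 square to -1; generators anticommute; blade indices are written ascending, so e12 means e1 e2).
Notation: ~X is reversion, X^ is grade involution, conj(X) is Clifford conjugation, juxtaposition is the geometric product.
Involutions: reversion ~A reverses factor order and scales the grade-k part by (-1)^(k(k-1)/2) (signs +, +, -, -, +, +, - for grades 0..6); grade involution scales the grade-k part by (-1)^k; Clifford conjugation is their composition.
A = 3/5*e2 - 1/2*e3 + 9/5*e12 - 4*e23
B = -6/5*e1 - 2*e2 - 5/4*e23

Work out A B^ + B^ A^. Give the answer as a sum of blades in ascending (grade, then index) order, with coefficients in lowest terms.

first term: -31/5 - 18/5*e1 - 307/200*e2 - 29/4*e3 - 18/25*e12 + 57/20*e13 + e23 - 24/5*e123
second term: -19/5 + 18/5*e1 + 557/200*e2 + 35/4*e3 - 18/25*e12 - 33/20*e13 + e23 - 24/5*e123
Answer: -10 + 5/4*e2 + 3/2*e3 - 36/25*e12 + 6/5*e13 + 2*e23 - 48/5*e123


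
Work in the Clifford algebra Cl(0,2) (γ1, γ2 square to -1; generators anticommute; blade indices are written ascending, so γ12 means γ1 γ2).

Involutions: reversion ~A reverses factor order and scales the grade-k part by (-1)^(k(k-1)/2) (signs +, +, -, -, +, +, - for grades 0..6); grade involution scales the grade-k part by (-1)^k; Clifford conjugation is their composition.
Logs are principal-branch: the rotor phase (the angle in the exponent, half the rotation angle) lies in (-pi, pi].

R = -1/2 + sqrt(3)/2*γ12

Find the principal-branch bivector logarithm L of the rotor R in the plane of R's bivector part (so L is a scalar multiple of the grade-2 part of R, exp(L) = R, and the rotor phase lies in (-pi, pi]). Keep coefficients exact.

The scalar part of R is -1/2, and that scalar determines the rotor phase on the principal branch; recovering the unit plane as bivector-part over sine of the phase gives L = phase * plane.
Concretely: cos(phase) = -1/2 gives phase = ±2*pi/3, and since phase/sin(phase) is even the sign is immaterial: L = (phase/sin(phase)) * <R>_2 = (4*sqrt(3)*pi/9) * <R>_2.
Answer: 2*pi/3*γ12


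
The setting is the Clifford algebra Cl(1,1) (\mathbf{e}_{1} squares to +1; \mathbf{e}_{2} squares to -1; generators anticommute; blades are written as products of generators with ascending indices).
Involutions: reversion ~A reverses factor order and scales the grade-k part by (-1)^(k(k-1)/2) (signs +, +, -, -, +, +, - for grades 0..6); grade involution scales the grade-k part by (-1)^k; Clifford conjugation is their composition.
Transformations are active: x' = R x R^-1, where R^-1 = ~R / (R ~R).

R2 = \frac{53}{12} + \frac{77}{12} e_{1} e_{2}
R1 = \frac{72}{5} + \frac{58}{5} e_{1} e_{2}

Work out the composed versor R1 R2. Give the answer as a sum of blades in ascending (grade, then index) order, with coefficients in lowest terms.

Distribute over the terms of R1 (each basis-blade product reordered to ascending indices, repeated generators contracted through their squares):
(\frac{72}{5}) R2 = \frac{318}{5} + \frac{462}{5} e_{1} e_{2}
(\frac{58}{5} e_{1} e_{2}) R2 = \frac{2233}{30} + \frac{1537}{30} e_{1} e_{2}
Summing the partial products and collecting blades:
Answer: \frac{4141}{30} + \frac{4309}{30} e_{1} e_{2}


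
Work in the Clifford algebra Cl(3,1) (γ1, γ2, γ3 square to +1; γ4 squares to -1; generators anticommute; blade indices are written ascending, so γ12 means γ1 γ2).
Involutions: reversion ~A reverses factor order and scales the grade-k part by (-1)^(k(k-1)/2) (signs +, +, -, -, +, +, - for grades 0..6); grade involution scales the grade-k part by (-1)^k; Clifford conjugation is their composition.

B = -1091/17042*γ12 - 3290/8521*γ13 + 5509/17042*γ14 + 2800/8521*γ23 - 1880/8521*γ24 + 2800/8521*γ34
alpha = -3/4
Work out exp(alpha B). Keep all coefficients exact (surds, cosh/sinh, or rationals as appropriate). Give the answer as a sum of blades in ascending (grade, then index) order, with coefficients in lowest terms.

B^2 term by term: the squares give (-1091/17042)^2*(γ12)^2 + (-3290/8521)^2*(γ13)^2 + (5509/17042)^2*(γ14)^2 + (2800/8521)^2*(γ23)^2 + (-1880/8521)^2*(γ24)^2 + (2800/8521)^2*(γ34)^2 = 1190281/290429764*(-1) + 10824100/72607441*(-1) + 30349081/290429764*(+1) + 7840000/72607441*(-1) + 3534400/72607441*(+1) + 7840000/72607441*(+1) = 0 (each basis 2-blade squares to minus the product of its generators' squares); cross terms between blades sharing an index anticommute and cancel; the commuting (index-disjoint) pairs give grade-4 terms 2*c*c'*(blade product), which cancel blade by blade — γ1234: -3054800/72607441 - 12370400/72607441 + 15425200/72607441 = 0 — confirming B is simple. So B^2 = 0.
B^2 = 0, and the exponential is exactly linear here: exp(alpha B) = 1 + alpha B (parabolic case).
Answer: 1 + 3273/68168*γ12 + 4935/17042*γ13 - 16527/68168*γ14 - 2100/8521*γ23 + 1410/8521*γ24 - 2100/8521*γ34


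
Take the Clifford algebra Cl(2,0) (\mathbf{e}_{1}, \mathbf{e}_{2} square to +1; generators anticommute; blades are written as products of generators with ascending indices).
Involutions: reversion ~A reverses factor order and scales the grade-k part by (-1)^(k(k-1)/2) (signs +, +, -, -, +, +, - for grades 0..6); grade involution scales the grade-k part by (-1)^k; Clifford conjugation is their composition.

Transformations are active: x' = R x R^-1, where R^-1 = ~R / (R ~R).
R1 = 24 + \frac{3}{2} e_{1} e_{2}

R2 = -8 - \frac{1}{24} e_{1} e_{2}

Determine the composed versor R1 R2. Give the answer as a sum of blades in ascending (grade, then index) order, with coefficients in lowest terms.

Distribute over the terms of R1 (each basis-blade product reordered to ascending indices, repeated generators contracted through their squares):
(24) R2 = -192 - e_{1} e_{2}
(\frac{3}{2} e_{1} e_{2}) R2 = \frac{1}{16} - 12 e_{1} e_{2}
Summing the partial products and collecting blades:
Answer: -\frac{3071}{16} - 13 e_{1} e_{2}


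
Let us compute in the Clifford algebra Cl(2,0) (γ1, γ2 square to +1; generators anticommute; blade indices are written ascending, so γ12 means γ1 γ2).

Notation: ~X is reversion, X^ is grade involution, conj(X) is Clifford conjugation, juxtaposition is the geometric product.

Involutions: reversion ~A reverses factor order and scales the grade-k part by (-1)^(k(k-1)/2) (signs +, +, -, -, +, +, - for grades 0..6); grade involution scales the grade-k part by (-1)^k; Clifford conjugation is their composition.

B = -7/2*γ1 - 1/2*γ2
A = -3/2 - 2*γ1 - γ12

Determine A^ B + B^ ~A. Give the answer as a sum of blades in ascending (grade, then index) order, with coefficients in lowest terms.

first term: -7 + 23/4*γ1 - 11/4*γ2 - γ12
second term: -7 - 23/4*γ1 + 11/4*γ2 + γ12
Answer: -14


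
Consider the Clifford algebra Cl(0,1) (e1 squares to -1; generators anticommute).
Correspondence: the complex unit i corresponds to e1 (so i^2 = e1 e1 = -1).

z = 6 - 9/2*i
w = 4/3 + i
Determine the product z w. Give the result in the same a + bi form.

In blades: z = 6 - 9/2*e1, w = 4/3 + e1.
Distribute z over w term by term (generator squares from the signature, products reordered to ascending indices): (6)*w = 8 + 6*e1; (-9/2*e1)*w = 9/2 - 6*e1.
Sum: 25/2; translating back through the correspondence:
Answer: 25/2


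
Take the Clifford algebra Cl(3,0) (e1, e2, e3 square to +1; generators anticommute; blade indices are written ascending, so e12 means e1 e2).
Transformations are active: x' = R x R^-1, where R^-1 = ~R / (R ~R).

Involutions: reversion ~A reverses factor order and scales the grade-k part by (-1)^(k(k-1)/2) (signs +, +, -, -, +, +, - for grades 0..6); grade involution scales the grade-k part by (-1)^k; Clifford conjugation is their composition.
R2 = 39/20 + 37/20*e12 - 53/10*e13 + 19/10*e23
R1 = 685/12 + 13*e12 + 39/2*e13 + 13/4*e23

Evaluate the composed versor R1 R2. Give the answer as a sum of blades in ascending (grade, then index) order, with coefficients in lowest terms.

Distribute over the terms of R1 (each basis-blade product reordered to ascending indices, repeated generators contracted through their squares):
(685/12) R2 = 1781/16 + 5069/48*e12 - 7261/24*e13 + 2603/24*e23
(13*e12) R2 = -481/20 + 507/20*e12 + 247/10*e13 + 689/10*e23
(39/2*e13) R2 = 2067/20 - 741/20*e12 + 1521/40*e13 + 1443/40*e23
(13/4*e23) R2 = -247/40 - 689/40*e12 - 481/80*e13 + 507/80*e23
Summing the partial products and collecting blades:
Answer: 2951/16 + 18403/240*e12 - 58999/240*e13 + 10549/48*e23


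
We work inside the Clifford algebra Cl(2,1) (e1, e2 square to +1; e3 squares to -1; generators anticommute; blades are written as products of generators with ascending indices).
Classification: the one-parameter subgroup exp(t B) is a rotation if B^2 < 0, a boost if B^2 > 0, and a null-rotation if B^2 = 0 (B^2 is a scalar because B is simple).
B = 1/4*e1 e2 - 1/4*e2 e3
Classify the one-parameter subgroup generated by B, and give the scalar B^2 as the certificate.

B^2 term by term: the squares give (1/4)^2*(e1 e2)^2 + (-1/4)^2*(e2 e3)^2 = 1/16*(-1) + 1/16*(+1) = 0 (each basis 2-blade squares to minus the product of its generators' squares); cross terms between blades sharing an index anticommute and cancel. So B^2 = 0.
Answer: null-rotation, certificate B^2 = 0. The class reads off the invariant scalar 0 directly.


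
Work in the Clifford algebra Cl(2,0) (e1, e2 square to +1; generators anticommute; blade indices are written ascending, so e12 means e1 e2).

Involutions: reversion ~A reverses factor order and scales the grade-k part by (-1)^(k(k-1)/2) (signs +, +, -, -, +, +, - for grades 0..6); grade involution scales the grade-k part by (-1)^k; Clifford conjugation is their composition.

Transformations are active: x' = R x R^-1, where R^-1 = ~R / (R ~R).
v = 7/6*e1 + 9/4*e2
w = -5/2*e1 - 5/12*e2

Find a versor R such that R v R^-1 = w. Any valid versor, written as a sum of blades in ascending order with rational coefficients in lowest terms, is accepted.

Construction: equal norms (both 925/144) license R = v + w = -4/3*e1 + 11/6*e2 — nothing changes along that direction, while (v - w)/2 changes sign, so v maps onto w.
Answer: -4/3*e1 + 11/6*e2


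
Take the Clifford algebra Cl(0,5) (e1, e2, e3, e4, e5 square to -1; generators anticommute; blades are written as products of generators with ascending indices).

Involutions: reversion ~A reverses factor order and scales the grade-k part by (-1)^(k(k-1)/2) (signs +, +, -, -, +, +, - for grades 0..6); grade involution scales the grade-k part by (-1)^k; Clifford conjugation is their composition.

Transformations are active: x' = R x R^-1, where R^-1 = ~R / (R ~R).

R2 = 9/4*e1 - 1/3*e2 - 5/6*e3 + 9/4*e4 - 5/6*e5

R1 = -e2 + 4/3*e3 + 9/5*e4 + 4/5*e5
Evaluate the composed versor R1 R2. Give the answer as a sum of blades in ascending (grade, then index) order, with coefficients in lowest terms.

Distribute over the terms of R1 (each basis-blade product reordered to ascending indices, repeated generators contracted through their squares):
(-e2) R2 = -1/3 + 9/4*e1 e2 + 5/6*e2 e3 - 9/4*e2 e4 + 5/6*e2 e5
(4/3*e3) R2 = 10/9 - 3*e1 e3 + 4/9*e2 e3 + 3*e3 e4 - 10/9*e3 e5
(9/5*e4) R2 = -81/20 - 81/20*e1 e4 + 3/5*e2 e4 + 3/2*e3 e4 - 3/2*e4 e5
(4/5*e5) R2 = 2/3 - 9/5*e1 e5 + 4/15*e2 e5 + 2/3*e3 e5 - 9/5*e4 e5
Summing the partial products and collecting blades:
Answer: -469/180 + 9/4*e1 e2 - 3*e1 e3 - 81/20*e1 e4 - 9/5*e1 e5 + 23/18*e2 e3 - 33/20*e2 e4 + 11/10*e2 e5 + 9/2*e3 e4 - 4/9*e3 e5 - 33/10*e4 e5


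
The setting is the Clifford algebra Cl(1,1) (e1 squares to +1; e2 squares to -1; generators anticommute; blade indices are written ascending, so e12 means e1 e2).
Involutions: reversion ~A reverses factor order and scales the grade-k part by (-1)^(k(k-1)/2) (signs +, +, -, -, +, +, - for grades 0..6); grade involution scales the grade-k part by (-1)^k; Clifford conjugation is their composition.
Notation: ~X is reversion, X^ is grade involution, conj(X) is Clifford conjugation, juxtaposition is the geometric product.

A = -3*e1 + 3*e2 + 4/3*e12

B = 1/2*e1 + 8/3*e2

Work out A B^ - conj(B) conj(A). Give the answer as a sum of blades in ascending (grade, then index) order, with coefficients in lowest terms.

first term: 19/2 + 32/9*e1 + 2/3*e2 + 19/2*e12
second term: -19/2 + 32/9*e1 + 2/3*e2 + 19/2*e12
Answer: 19


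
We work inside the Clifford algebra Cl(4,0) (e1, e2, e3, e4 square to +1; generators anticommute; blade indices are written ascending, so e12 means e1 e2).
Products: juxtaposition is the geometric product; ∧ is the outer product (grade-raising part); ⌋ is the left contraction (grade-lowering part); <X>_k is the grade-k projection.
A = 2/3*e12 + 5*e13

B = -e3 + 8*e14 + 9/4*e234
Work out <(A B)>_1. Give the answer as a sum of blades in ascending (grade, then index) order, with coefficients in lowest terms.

step 1: -5*e1 - 16/3*e24 - 40*e34 - 2/3*e123 - 45/4*e124 + 3/2*e134
step 2: -5*e1
Answer: -5*e1


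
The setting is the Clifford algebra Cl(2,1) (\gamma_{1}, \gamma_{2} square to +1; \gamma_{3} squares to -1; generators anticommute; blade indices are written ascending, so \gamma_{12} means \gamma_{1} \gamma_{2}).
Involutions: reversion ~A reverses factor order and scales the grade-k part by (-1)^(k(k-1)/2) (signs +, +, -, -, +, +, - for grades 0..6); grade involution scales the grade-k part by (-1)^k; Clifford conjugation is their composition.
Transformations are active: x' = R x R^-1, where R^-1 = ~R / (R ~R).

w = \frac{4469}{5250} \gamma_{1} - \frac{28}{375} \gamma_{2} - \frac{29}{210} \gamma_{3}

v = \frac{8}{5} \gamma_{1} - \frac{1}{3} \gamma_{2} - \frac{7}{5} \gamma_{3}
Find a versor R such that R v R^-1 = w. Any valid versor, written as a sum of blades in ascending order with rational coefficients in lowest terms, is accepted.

Reasoning: v^2 = w^2 = \frac{32}{45} since conjugation preserves the quadratic form; R = v + w = \frac{12869}{5250} \gamma_{1} - \frac{51}{125} \gamma_{2} - \frac{323}{210} \gamma_{3} is then valid when invertible, keeping its own part and reversing (v - w)/2.
Answer: \frac{12869}{5250} \gamma_{1} - \frac{51}{125} \gamma_{2} - \frac{323}{210} \gamma_{3}
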